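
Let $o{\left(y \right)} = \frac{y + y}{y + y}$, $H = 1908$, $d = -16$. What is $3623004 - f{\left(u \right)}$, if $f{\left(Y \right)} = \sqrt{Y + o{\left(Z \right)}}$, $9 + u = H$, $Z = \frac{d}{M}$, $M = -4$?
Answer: $3623004 - 10 \sqrt{19} \approx 3.623 \cdot 10^{6}$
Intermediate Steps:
$Z = 4$ ($Z = - \frac{16}{-4} = \left(-16\right) \left(- \frac{1}{4}\right) = 4$)
$u = 1899$ ($u = -9 + 1908 = 1899$)
$o{\left(y \right)} = 1$ ($o{\left(y \right)} = \frac{2 y}{2 y} = 2 y \frac{1}{2 y} = 1$)
$f{\left(Y \right)} = \sqrt{1 + Y}$ ($f{\left(Y \right)} = \sqrt{Y + 1} = \sqrt{1 + Y}$)
$3623004 - f{\left(u \right)} = 3623004 - \sqrt{1 + 1899} = 3623004 - \sqrt{1900} = 3623004 - 10 \sqrt{19}$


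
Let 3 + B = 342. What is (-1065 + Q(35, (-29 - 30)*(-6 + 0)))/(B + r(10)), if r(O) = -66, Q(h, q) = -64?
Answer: -1129/273 ≈ -4.1355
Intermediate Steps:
B = 339 (B = -3 + 342 = 339)
(-1065 + Q(35, (-29 - 30)*(-6 + 0)))/(B + r(10)) = (-1065 - 64)/(339 - 66) = -1129/273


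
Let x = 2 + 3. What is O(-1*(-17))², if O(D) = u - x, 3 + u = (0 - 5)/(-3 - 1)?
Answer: 729/16 ≈ 45.563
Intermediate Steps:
u = -7/4 (u = -3 + (0 - 5)/(-3 - 1) = -3 - 5/(-4) = -3 - 5*(-¼) = -3 + 5/4 = -7/4 ≈ -1.7500)
x = 5
O(D) = -27/4 (O(D) = -7/4 - 1*5 = -7/4 - 5 = -27/4)
O(-1*(-17))² = (-27/4)² = 729/16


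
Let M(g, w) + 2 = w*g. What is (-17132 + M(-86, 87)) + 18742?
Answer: -5874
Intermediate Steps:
M(g, w) = -2 + g*w (M(g, w) = -2 + w*g = -2 + g*w)
(-17132 + M(-86, 87)) + 18742 = (-17132 + (-2 - 86*87)) + 18742 = (-17132 + (-2 - 7482)) + 18742 = (-17132 - 7484) + 18742 = -24616 + 18742 = -5874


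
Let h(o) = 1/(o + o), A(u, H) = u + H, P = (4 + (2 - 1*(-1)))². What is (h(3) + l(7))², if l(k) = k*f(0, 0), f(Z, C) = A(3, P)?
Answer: 4774225/36 ≈ 1.3262e+5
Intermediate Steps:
P = 49 (P = (4 + (2 + 1))² = (4 + 3)² = 7² = 49)
A(u, H) = H + u
h(o) = 1/(2*o)
f(Z, C) = 52 (f(Z, C) = 49 + 3 = 52)
l(k) = 52*k (l(k) = k*52 = 52*k)
(h(3) + l(7))² = ((½)/3 + 52*7)² = ((½)*(⅓) + 364)² = (⅙ + 364)² = (2185/6)² = 4774225/36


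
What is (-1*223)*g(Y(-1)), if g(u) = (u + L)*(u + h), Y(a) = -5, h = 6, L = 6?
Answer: -223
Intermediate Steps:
g(u) = (6 + u)² (g(u) = (u + 6)*(u + 6) = (6 + u)*(6 + u) = (6 + u)²)
(-1*223)*g(Y(-1)) = (-1*223)*(36 + (-5)² + 12*(-5)) = -223*(36 + 25 - 60) = -223*1 = -223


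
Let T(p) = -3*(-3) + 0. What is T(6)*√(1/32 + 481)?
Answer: 9*√30786/8 ≈ 197.39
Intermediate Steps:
T(p) = 9 (T(p) = 9 + 0 = 9)
T(6)*√(1/32 + 481) = 9*√(1/32 + 481) = 9*√(15393/32) = 9*(√30786/8) = 9*√30786/8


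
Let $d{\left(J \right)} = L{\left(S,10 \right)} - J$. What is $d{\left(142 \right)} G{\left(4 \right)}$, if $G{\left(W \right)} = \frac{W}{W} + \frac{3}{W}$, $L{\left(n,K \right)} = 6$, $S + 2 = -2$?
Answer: $-238$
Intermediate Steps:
$S = -4$ ($S = -2 - 2 = -4$)
$G{\left(W \right)} = 1 + \frac{3}{W}$
$d{\left(J \right)} = 6 - J$
$d{\left(142 \right)} G{\left(4 \right)} = \left(6 - 142\right) \frac{3 + 4}{4} = \left(6 - 142\right) \frac{1}{4} \cdot 7 = \left(-136\right) \frac{7}{4} = -238$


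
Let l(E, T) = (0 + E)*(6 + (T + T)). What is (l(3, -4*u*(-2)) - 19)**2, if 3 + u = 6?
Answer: 20449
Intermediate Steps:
u = 3 (u = -3 + 6 = 3)
l(E, T) = E*(6 + 2*T)
(l(3, -4*u*(-2)) - 19)**2 = (2*3*(3 - 4*3*(-2)) - 19)**2 = (2*3*(3 - 12*(-2)) - 19)**2 = (2*3*(3 + 24) - 19)**2 = (2*3*27 - 19)**2 = (162 - 19)**2 = 143**2 = 20449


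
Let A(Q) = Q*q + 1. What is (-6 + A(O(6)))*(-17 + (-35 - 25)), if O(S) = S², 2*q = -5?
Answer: 7315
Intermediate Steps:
q = -5/2 (q = (½)*(-5) = -5/2 ≈ -2.5000)
A(Q) = 1 - 5*Q/2 (A(Q) = Q*(-5/2) + 1 = -5*Q/2 + 1 = 1 - 5*Q/2)
(-6 + A(O(6)))*(-17 + (-35 - 25)) = (-6 + (1 - 5/2*6²))*(-17 + (-35 - 25)) = (-6 + (1 - 5/2*36))*(-17 - 60) = (-6 + (1 - 90))*(-77) = (-6 - 89)*(-77) = -95*(-77) = 7315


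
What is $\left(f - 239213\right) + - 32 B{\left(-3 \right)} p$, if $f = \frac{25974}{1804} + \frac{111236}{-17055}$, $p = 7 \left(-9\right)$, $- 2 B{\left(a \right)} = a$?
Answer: $- \frac{3633318303877}{15383610} \approx -2.3618 \cdot 10^{5}$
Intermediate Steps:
$B{\left(a \right)} = - \frac{a}{2}$
$p = -63$
$f = \frac{121158413}{15383610}$ ($f = 25974 \cdot \frac{1}{1804} + 111236 \left(- \frac{1}{17055}\right) = \frac{12987}{902} - \frac{111236}{17055} = \frac{121158413}{15383610} \approx 7.8758$)
$\left(f - 239213\right) + - 32 B{\left(-3 \right)} p = \left(\frac{121158413}{15383610} - 239213\right) + - 32 \left(\left(- \frac{1}{2}\right) \left(-3\right)\right) \left(-63\right) = - \frac{3679838340517}{15383610} + \left(-32\right) \frac{3}{2} \left(-63\right) = - \frac{3679838340517}{15383610} - -3024 = - \frac{3679838340517}{15383610} + 3024 = - \frac{3633318303877}{15383610}$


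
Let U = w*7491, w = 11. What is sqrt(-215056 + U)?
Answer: I*sqrt(132655) ≈ 364.22*I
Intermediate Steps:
U = 82401 (U = 11*7491 = 82401)
sqrt(-215056 + U) = sqrt(-215056 + 82401) = sqrt(-132655) = I*sqrt(132655)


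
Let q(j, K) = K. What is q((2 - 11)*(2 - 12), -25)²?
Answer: 625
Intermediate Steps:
q((2 - 11)*(2 - 12), -25)² = (-25)² = 625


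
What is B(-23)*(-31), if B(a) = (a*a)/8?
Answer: -16399/8 ≈ -2049.9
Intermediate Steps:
B(a) = a**2/8 (B(a) = a**2*(1/8) = a**2/8)
B(-23)*(-31) = ((1/8)*(-23)**2)*(-31) = ((1/8)*529)*(-31) = (529/8)*(-31) = -16399/8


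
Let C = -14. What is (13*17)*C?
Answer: -3094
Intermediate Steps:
(13*17)*C = (13*17)*(-14) = 221*(-14) = -3094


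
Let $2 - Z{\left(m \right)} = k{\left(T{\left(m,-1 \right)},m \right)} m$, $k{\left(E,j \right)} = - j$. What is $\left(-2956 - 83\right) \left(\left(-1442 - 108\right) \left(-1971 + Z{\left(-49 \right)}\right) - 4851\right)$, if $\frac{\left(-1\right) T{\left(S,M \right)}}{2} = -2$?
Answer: $2049656589$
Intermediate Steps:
$T{\left(S,M \right)} = 4$ ($T{\left(S,M \right)} = \left(-2\right) \left(-2\right) = 4$)
$Z{\left(m \right)} = 2 + m^{2}$ ($Z{\left(m \right)} = 2 - - m m = 2 - - m^{2} = 2 + m^{2}$)
$\left(-2956 - 83\right) \left(\left(-1442 - 108\right) \left(-1971 + Z{\left(-49 \right)}\right) - 4851\right) = \left(-2956 - 83\right) \left(\left(-1442 - 108\right) \left(-1971 + \left(2 + \left(-49\right)^{2}\right)\right) - 4851\right) = - 3039 \left(- 1550 \left(-1971 + \left(2 + 2401\right)\right) - 4851\right) = - 3039 \left(- 1550 \left(-1971 + 2403\right) - 4851\right) = - 3039 \left(\left(-1550\right) 432 - 4851\right) = - 3039 \left(-669600 - 4851\right) = \left(-3039\right) \left(-674451\right) = 2049656589$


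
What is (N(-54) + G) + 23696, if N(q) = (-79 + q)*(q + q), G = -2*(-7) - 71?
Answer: 38003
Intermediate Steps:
G = -57 (G = 14 - 71 = -57)
N(q) = 2*q*(-79 + q) (N(q) = (-79 + q)*(2*q) = 2*q*(-79 + q))
(N(-54) + G) + 23696 = (2*(-54)*(-79 - 54) - 57) + 23696 = (2*(-54)*(-133) - 57) + 23696 = (14364 - 57) + 23696 = 14307 + 23696 = 38003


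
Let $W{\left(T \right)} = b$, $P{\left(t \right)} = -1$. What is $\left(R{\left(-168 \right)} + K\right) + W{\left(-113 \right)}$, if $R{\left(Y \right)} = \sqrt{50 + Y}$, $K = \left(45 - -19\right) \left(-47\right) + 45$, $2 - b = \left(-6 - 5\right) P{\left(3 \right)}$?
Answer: $-2972 + i \sqrt{118} \approx -2972.0 + 10.863 i$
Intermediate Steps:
$b = -9$ ($b = 2 - \left(-6 - 5\right) \left(-1\right) = 2 - \left(-11\right) \left(-1\right) = 2 - 11 = -9$)
$W{\left(T \right)} = -9$
$K = -2963$ ($K = \left(45 + 19\right) \left(-47\right) + 45 = 64 \left(-47\right) + 45 = -3008 + 45 = -2963$)
$\left(R{\left(-168 \right)} + K\right) + W{\left(-113 \right)} = \left(\sqrt{50 - 168} - 2963\right) - 9 = \left(\sqrt{-118} - 2963\right) - 9 = \left(i \sqrt{118} - 2963\right) - 9 = \left(-2963 + i \sqrt{118}\right) - 9 = -2972 + i \sqrt{118}$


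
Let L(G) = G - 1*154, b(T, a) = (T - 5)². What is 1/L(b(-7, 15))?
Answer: -⅒ ≈ -0.10000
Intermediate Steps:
b(T, a) = (-5 + T)²
L(G) = -154 + G (L(G) = G - 154 = -154 + G)
1/L(b(-7, 15)) = 1/(-154 + (-5 - 7)²) = 1/(-154 + (-12)²) = 1/(-154 + 144) = 1/(-10) = -⅒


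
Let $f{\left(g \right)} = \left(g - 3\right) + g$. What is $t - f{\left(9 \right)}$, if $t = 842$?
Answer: $827$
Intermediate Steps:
$f{\left(g \right)} = -3 + 2 g$ ($f{\left(g \right)} = \left(-3 + g\right) + g = -3 + 2 g$)
$t - f{\left(9 \right)} = 842 - \left(-3 + 2 \cdot 9\right) = 842 - \left(-3 + 18\right) = 842 - 15 = 827$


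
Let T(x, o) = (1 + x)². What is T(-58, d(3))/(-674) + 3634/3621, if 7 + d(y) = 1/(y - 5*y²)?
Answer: -9315313/2440554 ≈ -3.8169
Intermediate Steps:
d(y) = -7 + 1/(y - 5*y²)
T(-58, d(3))/(-674) + 3634/3621 = (1 - 58)²/(-674) + 3634/3621 = (-57)²*(-1/674) + 3634*(1/3621) = 3249*(-1/674) + 3634/3621 = -3249/674 + 3634/3621 = -9315313/2440554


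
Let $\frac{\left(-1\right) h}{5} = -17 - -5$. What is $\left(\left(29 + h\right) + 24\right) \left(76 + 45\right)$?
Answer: $13673$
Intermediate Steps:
$h = 60$ ($h = - 5 \left(-17 - -5\right) = - 5 \left(-17 + 5\right) = \left(-5\right) \left(-12\right) = 60$)
$\left(\left(29 + h\right) + 24\right) \left(76 + 45\right) = \left(\left(29 + 60\right) + 24\right) \left(76 + 45\right) = \left(89 + 24\right) 121 = 113 \cdot 121 = 13673$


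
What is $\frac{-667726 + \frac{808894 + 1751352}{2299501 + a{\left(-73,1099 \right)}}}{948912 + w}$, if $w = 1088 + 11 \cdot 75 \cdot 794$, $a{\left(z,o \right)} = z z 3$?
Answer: $- \frac{773054490021}{1858237007200} \approx -0.41602$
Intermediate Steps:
$a{\left(z,o \right)} = 3 z^{2}$ ($a{\left(z,o \right)} = z^{2} \cdot 3 = 3 z^{2}$)
$w = 656138$ ($w = 1088 + 825 \cdot 794 = 1088 + 655050 = 656138$)
$\frac{-667726 + \frac{808894 + 1751352}{2299501 + a{\left(-73,1099 \right)}}}{948912 + w} = \frac{-667726 + \frac{808894 + 1751352}{2299501 + 3 \left(-73\right)^{2}}}{948912 + 656138} = \frac{-667726 + \frac{2560246}{2299501 + 3 \cdot 5329}}{1605050} = \left(-667726 + \frac{2560246}{2299501 + 15987}\right) \frac{1}{1605050} = \left(-667726 + \frac{2560246}{2315488}\right) \frac{1}{1605050} = \left(-667726 + 2560246 \cdot \frac{1}{2315488}\right) \frac{1}{1605050} = \left(-667726 + \frac{1280123}{1157744}\right) \frac{1}{1605050} = \left(- \frac{773054490021}{1157744}\right) \frac{1}{1605050} = - \frac{773054490021}{1858237007200}$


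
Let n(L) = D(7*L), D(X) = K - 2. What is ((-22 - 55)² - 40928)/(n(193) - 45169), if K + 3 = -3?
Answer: 34999/45177 ≈ 0.77471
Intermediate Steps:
K = -6 (K = -3 - 3 = -6)
D(X) = -8 (D(X) = -6 - 2 = -8)
n(L) = -8
((-22 - 55)² - 40928)/(n(193) - 45169) = ((-22 - 55)² - 40928)/(-8 - 45169) = ((-77)² - 40928)/(-45177) = (5929 - 40928)*(-1/45177) = -34999*(-1/45177) = 34999/45177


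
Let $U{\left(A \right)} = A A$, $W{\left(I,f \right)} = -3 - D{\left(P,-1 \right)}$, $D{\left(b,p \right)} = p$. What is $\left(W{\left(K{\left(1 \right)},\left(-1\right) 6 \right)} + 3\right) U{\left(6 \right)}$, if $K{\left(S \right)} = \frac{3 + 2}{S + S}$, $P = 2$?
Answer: $36$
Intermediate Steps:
$K{\left(S \right)} = \frac{5}{2 S}$
$W{\left(I,f \right)} = -2$ ($W{\left(I,f \right)} = -3 - -1 = -3 + 1 = -2$)
$U{\left(A \right)} = A^{2}$
$\left(W{\left(K{\left(1 \right)},\left(-1\right) 6 \right)} + 3\right) U{\left(6 \right)} = \left(-2 + 3\right) 6^{2} = 1 \cdot 36 = 36$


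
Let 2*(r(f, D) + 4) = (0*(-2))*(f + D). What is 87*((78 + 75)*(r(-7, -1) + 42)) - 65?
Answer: 505753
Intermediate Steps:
r(f, D) = -4 (r(f, D) = -4 + ((0*(-2))*(f + D))/2 = -4 + (0*(D + f))/2 = -4 + (1/2)*0 = -4 + 0 = -4)
87*((78 + 75)*(r(-7, -1) + 42)) - 65 = 87*((78 + 75)*(-4 + 42)) - 65 = 87*(153*38) - 65 = 87*5814 - 65 = 505818 - 65 = 505753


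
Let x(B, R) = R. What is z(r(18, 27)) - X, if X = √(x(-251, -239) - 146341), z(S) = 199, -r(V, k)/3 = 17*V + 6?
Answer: 199 - 2*I*√36645 ≈ 199.0 - 382.86*I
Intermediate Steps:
r(V, k) = -18 - 51*V (r(V, k) = -3*(17*V + 6) = -3*(6 + 17*V) = -18 - 51*V)
X = 2*I*√36645 (X = √(-239 - 146341) = √(-146580) = 2*I*√36645 ≈ 382.86*I)
z(r(18, 27)) - X = 199 - 2*I*√36645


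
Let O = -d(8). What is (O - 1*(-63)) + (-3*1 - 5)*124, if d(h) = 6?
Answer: -935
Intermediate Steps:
O = -6 (O = -1*6 = -6)
(O - 1*(-63)) + (-3*1 - 5)*124 = (-6 - 1*(-63)) + (-3*1 - 5)*124 = (-6 + 63) + (-3 - 5)*124 = 57 - 8*124 = 57 - 992 = -935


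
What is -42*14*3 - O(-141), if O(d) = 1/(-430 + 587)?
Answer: -276949/157 ≈ -1764.0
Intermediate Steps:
O(d) = 1/157
-42*14*3 - O(-141) = -42*14*3 - 1*1/157 = -588*3 - 1/157 = -1764 - 1/157 = -276949/157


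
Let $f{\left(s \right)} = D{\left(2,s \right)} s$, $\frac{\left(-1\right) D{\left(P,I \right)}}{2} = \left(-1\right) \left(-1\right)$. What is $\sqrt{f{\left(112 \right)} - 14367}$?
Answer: $i \sqrt{14591} \approx 120.79 i$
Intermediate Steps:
$D{\left(P,I \right)} = -2$ ($D{\left(P,I \right)} = - 2 \left(\left(-1\right) \left(-1\right)\right) = \left(-2\right) 1 = -2$)
$f{\left(s \right)} = - 2 s$
$\sqrt{f{\left(112 \right)} - 14367} = \sqrt{\left(-2\right) 112 - 14367} = \sqrt{-224 - 14367} = \sqrt{-14591} = i \sqrt{14591}$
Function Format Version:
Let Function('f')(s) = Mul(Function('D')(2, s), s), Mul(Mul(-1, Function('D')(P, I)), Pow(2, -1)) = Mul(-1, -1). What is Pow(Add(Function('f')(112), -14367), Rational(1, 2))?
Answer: Mul(I, Pow(14591, Rational(1, 2))) ≈ Mul(120.79, I)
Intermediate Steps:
Function('D')(P, I) = -2 (Function('D')(P, I) = Mul(-2, Mul(-1, -1)) = Mul(-2, 1) = -2)
Function('f')(s) = Mul(-2, s)
Pow(Add(Function('f')(112), -14367), Rational(1, 2)) = Pow(Add(Mul(-2, 112), -14367), Rational(1, 2)) = Pow(Add(-224, -14367), Rational(1, 2)) = Pow(-14591, Rational(1, 2)) = Mul(I, Pow(14591, Rational(1, 2)))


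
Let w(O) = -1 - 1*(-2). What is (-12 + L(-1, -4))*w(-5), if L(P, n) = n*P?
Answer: -8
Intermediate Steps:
w(O) = 1 (w(O) = -1 + 2 = 1)
L(P, n) = P*n
(-12 + L(-1, -4))*w(-5) = (-12 - 1*(-4))*1 = (-12 + 4)*1 = -8*1 = -8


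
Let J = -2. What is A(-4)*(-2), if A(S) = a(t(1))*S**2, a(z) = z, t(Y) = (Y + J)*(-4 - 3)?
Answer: -224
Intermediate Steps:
t(Y) = 14 - 7*Y (t(Y) = (Y - 2)*(-4 - 3) = (-2 + Y)*(-7) = 14 - 7*Y)
A(S) = 7*S**2 (A(S) = (14 - 7*1)*S**2 = (14 - 7)*S**2 = 7*S**2)
A(-4)*(-2) = (7*(-4)**2)*(-2) = (7*16)*(-2) = 112*(-2) = -224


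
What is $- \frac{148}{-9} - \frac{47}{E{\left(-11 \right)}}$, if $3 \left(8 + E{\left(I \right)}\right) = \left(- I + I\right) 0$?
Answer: $\frac{1607}{72} \approx 22.319$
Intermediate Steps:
$E{\left(I \right)} = -8$ ($E{\left(I \right)} = -8 + \frac{\left(- I + I\right) 0}{3} = -8 + \frac{0 \cdot 0}{3} = -8 + \frac{1}{3} \cdot 0 = -8 + 0 = -8$)
$- \frac{148}{-9} - \frac{47}{E{\left(-11 \right)}} = - \frac{148}{-9} - \frac{47}{-8} = \left(-148\right) \left(- \frac{1}{9}\right) - - \frac{47}{8} = \frac{148}{9} + \frac{47}{8} = \frac{1607}{72}$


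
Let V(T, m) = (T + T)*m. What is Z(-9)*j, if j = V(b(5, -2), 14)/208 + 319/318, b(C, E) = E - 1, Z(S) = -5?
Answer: -24775/8268 ≈ -2.9965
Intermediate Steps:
b(C, E) = -1 + E
V(T, m) = 2*T*m (V(T, m) = (2*T)*m = 2*T*m)
j = 4955/8268 (j = (2*(-1 - 2)*14)/208 + 319/318 = (2*(-3)*14)*(1/208) + 319*(1/318) = -84*1/208 + 319/318 = -21/52 + 319/318 = 4955/8268 ≈ 0.59930)
Z(-9)*j = -5*4955/8268 = -24775/8268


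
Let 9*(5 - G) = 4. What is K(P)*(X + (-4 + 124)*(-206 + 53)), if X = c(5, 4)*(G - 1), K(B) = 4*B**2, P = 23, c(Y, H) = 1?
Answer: -349580128/9 ≈ -3.8842e+7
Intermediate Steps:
G = 41/9 (G = 5 - 1/9*4 = 5 - 4/9 = 41/9 ≈ 4.5556)
X = 32/9 (X = 1*(41/9 - 1) = 1*(32/9) = 32/9 ≈ 3.5556)
K(P)*(X + (-4 + 124)*(-206 + 53)) = (4*23**2)*(32/9 + (-4 + 124)*(-206 + 53)) = (4*529)*(32/9 + 120*(-153)) = 2116*(32/9 - 18360) = 2116*(-165208/9) = -349580128/9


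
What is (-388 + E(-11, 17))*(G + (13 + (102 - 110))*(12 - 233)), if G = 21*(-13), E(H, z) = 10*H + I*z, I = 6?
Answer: 545688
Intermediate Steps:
E(H, z) = 6*z + 10*H (E(H, z) = 10*H + 6*z = 6*z + 10*H)
G = -273
(-388 + E(-11, 17))*(G + (13 + (102 - 110))*(12 - 233)) = (-388 + (6*17 + 10*(-11)))*(-273 + (13 + (102 - 110))*(12 - 233)) = (-388 + (102 - 110))*(-273 + (13 - 8)*(-221)) = (-388 - 8)*(-273 + 5*(-221)) = -396*(-273 - 1105) = -396*(-1378) = 545688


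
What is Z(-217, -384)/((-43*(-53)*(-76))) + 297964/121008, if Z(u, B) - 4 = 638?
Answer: 3220679345/1309941852 ≈ 2.4586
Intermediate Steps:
Z(u, B) = 642 (Z(u, B) = 4 + 638 = 642)
Z(-217, -384)/((-43*(-53)*(-76))) + 297964/121008 = 642/((-43*(-53)*(-76))) + 297964/121008 = 642/((2279*(-76))) + 297964*(1/121008) = 642/(-173204) + 74491/30252 = 642*(-1/173204) + 74491/30252 = -321/86602 + 74491/30252 = 3220679345/1309941852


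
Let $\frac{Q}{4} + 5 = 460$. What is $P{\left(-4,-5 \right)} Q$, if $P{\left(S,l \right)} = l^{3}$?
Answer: $-227500$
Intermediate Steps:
$Q = 1820$ ($Q = -20 + 4 \cdot 460 = -20 + 1840 = 1820$)
$P{\left(-4,-5 \right)} Q = \left(-5\right)^{3} \cdot 1820 = \left(-125\right) 1820 = -227500$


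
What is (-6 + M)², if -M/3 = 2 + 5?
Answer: 729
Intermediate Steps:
M = -21 (M = -3*(2 + 5) = -3*7 = -21)
(-6 + M)² = (-6 - 21)² = (-27)² = 729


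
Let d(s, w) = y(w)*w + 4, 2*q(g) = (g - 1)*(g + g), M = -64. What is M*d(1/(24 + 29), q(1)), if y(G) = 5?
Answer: -256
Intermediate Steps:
q(g) = g*(-1 + g) (q(g) = ((g - 1)*(g + g))/2 = ((-1 + g)*(2*g))/2 = (2*g*(-1 + g))/2 = g*(-1 + g))
d(s, w) = 4 + 5*w (d(s, w) = 5*w + 4 = 4 + 5*w)
M*d(1/(24 + 29), q(1)) = -64*(4 + 5*(1*(-1 + 1))) = -64*(4 + 5*(1*0)) = -64*(4 + 5*0) = -64*(4 + 0) = -64*4 = -256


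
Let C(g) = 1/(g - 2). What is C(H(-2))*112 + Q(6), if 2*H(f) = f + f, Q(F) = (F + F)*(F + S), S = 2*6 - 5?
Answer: 128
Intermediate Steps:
S = 7 (S = 12 - 5 = 7)
Q(F) = 2*F*(7 + F) (Q(F) = (F + F)*(F + 7) = (2*F)*(7 + F) = 2*F*(7 + F))
H(f) = f (H(f) = (f + f)/2 = (2*f)/2 = f)
C(g) = 1/(-2 + g)
C(H(-2))*112 + Q(6) = 112/(-2 - 2) + 2*6*(7 + 6) = 112/(-4) + 2*6*13 = -1/4*112 + 156 = -28 + 156 = 128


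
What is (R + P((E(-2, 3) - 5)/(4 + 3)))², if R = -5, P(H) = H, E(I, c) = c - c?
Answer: 1600/49 ≈ 32.653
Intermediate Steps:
E(I, c) = 0
(R + P((E(-2, 3) - 5)/(4 + 3)))² = (-5 + (0 - 5)/(4 + 3))² = (-5 - 5/7)² = (-40/7)² = 1600/49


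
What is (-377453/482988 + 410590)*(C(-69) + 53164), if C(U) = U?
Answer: 10529251687970365/482988 ≈ 2.1800e+10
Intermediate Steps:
(-377453/482988 + 410590)*(C(-69) + 53164) = (-377453/482988 + 410590)*(-69 + 53164) = (-377453*1/482988 + 410590)*53095 = (-377453/482988 + 410590)*53095 = (198309665467/482988)*53095 = 10529251687970365/482988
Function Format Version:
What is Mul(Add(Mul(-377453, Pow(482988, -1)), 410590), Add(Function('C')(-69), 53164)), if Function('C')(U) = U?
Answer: Rational(10529251687970365, 482988) ≈ 2.1800e+10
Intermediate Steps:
Mul(Add(Mul(-377453, Pow(482988, -1)), 410590), Add(Function('C')(-69), 53164)) = Mul(Add(Mul(-377453, Pow(482988, -1)), 410590), Add(-69, 53164)) = Mul(Add(Mul(-377453, Rational(1, 482988)), 410590), 53095) = Mul(Add(Rational(-377453, 482988), 410590), 53095) = Mul(Rational(198309665467, 482988), 53095) = Rational(10529251687970365, 482988)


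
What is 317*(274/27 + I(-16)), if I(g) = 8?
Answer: 155330/27 ≈ 5753.0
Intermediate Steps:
317*(274/27 + I(-16)) = 317*(274/27 + 8) = 317*(490/27) = 155330/27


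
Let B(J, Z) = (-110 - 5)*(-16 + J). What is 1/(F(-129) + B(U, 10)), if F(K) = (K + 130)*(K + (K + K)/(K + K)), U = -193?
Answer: 1/23907 ≈ 4.1829e-5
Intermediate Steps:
F(K) = (1 + K)*(130 + K) (F(K) = (130 + K)*(K + (2*K)/((2*K))) = (130 + K)*(K + (2*K)*(1/(2*K))) = (130 + K)*(K + 1) = (130 + K)*(1 + K) = (1 + K)*(130 + K))
B(J, Z) = 1840 - 115*J (B(J, Z) = -115*(-16 + J) = 1840 - 115*J)
1/(F(-129) + B(U, 10)) = 1/((130 + (-129)**2 + 131*(-129)) + (1840 - 115*(-193))) = 1/((130 + 16641 - 16899) + (1840 + 22195)) = 1/(-128 + 24035) = 1/23907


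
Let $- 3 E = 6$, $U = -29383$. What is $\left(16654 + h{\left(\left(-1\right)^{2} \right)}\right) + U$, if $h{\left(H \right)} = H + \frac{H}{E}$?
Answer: $- \frac{25457}{2} \approx -12729.0$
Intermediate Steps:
$E = -2$ ($E = \left(- \frac{1}{3}\right) 6 = -2$)
$h{\left(H \right)} = \frac{H}{2}$ ($h{\left(H \right)} = H + \frac{H}{-2} = H + H \left(- \frac{1}{2}\right) = H - \frac{H}{2} = \frac{H}{2}$)
$\left(16654 + h{\left(\left(-1\right)^{2} \right)}\right) + U = \left(16654 + \frac{\left(-1\right)^{2}}{2}\right) - 29383 = \left(16654 + \frac{1}{2} \cdot 1\right) - 29383 = \left(16654 + \frac{1}{2}\right) - 29383 = \frac{33309}{2} - 29383 = - \frac{25457}{2}$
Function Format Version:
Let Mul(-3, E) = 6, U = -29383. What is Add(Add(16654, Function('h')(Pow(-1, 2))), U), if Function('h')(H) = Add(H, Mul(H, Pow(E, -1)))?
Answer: Rational(-25457, 2) ≈ -12729.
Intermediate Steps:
E = -2 (E = Mul(Rational(-1, 3), 6) = -2)
Function('h')(H) = Mul(Rational(1, 2), H) (Function('h')(H) = Add(H, Mul(H, Pow(-2, -1))) = Add(H, Mul(H, Rational(-1, 2))) = Add(H, Mul(Rational(-1, 2), H)) = Mul(Rational(1, 2), H))
Add(Add(16654, Function('h')(Pow(-1, 2))), U) = Add(Add(16654, Mul(Rational(1, 2), Pow(-1, 2))), -29383) = Add(Add(16654, Mul(Rational(1, 2), 1)), -29383) = Add(Add(16654, Rational(1, 2)), -29383) = Add(Rational(33309, 2), -29383) = Rational(-25457, 2)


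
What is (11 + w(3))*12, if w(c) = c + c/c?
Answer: 180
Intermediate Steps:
w(c) = 1 + c (w(c) = c + 1 = 1 + c)
(11 + w(3))*12 = (11 + (1 + 3))*12 = (11 + 4)*12 = 15*12 = 180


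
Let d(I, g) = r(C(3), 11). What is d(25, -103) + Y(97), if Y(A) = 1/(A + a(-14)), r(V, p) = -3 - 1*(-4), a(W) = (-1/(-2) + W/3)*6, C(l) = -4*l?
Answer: 73/72 ≈ 1.0139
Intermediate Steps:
a(W) = 3 + 2*W (a(W) = (-1*(-½) + W*(⅓))*6 = (½ + W/3)*6 = 3 + 2*W)
r(V, p) = 1 (r(V, p) = -3 + 4 = 1)
d(I, g) = 1
Y(A) = 1/(-25 + A) (Y(A) = 1/(A + (3 + 2*(-14))) = 1/(A + (3 - 28)) = 1/(A - 25) = 1/(-25 + A))
d(25, -103) + Y(97) = 1 + 1/(-25 + 97) = 1 + 1/72 = 73/72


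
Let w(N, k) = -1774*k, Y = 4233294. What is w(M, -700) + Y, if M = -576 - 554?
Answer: 5475094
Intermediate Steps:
M = -1130
w(M, -700) + Y = -1774*(-700) + 4233294 = 1241800 + 4233294 = 5475094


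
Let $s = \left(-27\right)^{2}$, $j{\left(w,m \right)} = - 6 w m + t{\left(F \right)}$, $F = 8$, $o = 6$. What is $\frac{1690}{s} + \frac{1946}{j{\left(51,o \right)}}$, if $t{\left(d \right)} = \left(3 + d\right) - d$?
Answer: $\frac{559712}{445419} \approx 1.2566$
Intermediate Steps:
$t{\left(d \right)} = 3$
$j{\left(w,m \right)} = 3 - 6 m w$ ($j{\left(w,m \right)} = - 6 w m + 3 = - 6 m w + 3 = 3 - 6 m w$)
$s = 729$
$\frac{1690}{s} + \frac{1946}{j{\left(51,o \right)}} = \frac{1690}{729} + \frac{1946}{3 - 36 \cdot 51} = 1690 \cdot \frac{1}{729} + \frac{1946}{3 - 1836} = \frac{1690}{729} + \frac{1946}{-1833} = \frac{1690}{729} + 1946 \left(- \frac{1}{1833}\right) = \frac{1690}{729} - \frac{1946}{1833} = \frac{559712}{445419}$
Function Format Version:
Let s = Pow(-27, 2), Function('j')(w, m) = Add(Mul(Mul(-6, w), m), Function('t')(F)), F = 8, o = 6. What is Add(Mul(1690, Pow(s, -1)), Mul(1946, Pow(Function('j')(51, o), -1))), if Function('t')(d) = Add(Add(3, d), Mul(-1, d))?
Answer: Rational(559712, 445419) ≈ 1.2566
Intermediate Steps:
Function('t')(d) = 3
Function('j')(w, m) = Add(3, Mul(-6, m, w)) (Function('j')(w, m) = Add(Mul(Mul(-6, w), m), 3) = Add(Mul(-6, m, w), 3) = Add(3, Mul(-6, m, w)))
s = 729
Add(Mul(1690, Pow(s, -1)), Mul(1946, Pow(Function('j')(51, o), -1))) = Add(Mul(1690, Pow(729, -1)), Mul(1946, Pow(Add(3, Mul(-6, 6, 51)), -1))) = Add(Mul(1690, Rational(1, 729)), Mul(1946, Pow(Add(3, -1836), -1))) = Add(Rational(1690, 729), Mul(1946, Pow(-1833, -1))) = Add(Rational(1690, 729), Mul(1946, Rational(-1, 1833))) = Add(Rational(1690, 729), Rational(-1946, 1833)) = Rational(559712, 445419)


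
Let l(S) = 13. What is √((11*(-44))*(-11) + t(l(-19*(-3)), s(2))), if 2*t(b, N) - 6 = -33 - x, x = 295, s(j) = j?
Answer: √5163 ≈ 71.854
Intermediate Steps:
t(b, N) = -161 (t(b, N) = 3 + (-33 - 1*295)/2 = 3 + (-33 - 295)/2 = 3 + (½)*(-328) = 3 - 164 = -161)
√((11*(-44))*(-11) + t(l(-19*(-3)), s(2))) = √((11*(-44))*(-11) - 161) = √(-484*(-11) - 161) = √(5324 - 161) = √5163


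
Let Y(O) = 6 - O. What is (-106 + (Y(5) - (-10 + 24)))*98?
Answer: -11662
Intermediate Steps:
(-106 + (Y(5) - (-10 + 24)))*98 = (-106 + ((6 - 1*5) - (-10 + 24)))*98 = (-106 + ((6 - 5) - 1*14))*98 = (-106 + (1 - 14))*98 = (-106 - 13)*98 = -119*98 = -11662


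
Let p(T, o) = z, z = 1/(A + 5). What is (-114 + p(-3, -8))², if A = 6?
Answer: 1570009/121 ≈ 12975.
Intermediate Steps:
z = 1/11 (z = 1/(6 + 5) = 1/11 ≈ 0.090909)
p(T, o) = 1/11
(-114 + p(-3, -8))² = (-114 + 1/11)² = (-1253/11)² = 1570009/121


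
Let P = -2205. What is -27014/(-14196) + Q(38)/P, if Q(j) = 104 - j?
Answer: 11931/6370 ≈ 1.8730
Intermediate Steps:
-27014/(-14196) + Q(38)/P = -27014/(-14196) + (104 - 1*38)/(-2205) = -27014*(-1/14196) + (104 - 38)*(-1/2205) = 1039/546 + 66*(-1/2205) = 1039/546 - 22/735 = 11931/6370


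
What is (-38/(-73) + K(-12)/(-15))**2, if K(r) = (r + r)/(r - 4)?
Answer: 94249/532900 ≈ 0.17686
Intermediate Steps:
K(r) = 2*r/(-4 + r) (K(r) = (2*r)/(-4 + r) = 2*r/(-4 + r))
(-38/(-73) + K(-12)/(-15))**2 = (-38/(-73) + (2*(-12)/(-4 - 12))/(-15))**2 = (-38*(-1/73) + (2*(-12)/(-16))*(-1/15))**2 = (38/73 + (2*(-12)*(-1/16))*(-1/15))**2 = (38/73 + (3/2)*(-1/15))**2 = (38/73 - 1/10)**2 = (307/730)**2 = 94249/532900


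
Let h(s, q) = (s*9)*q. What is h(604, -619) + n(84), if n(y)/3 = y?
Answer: -3364632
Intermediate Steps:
n(y) = 3*y
h(s, q) = 9*q*s (h(s, q) = (9*s)*q = 9*q*s)
h(604, -619) + n(84) = 9*(-619)*604 + 3*84 = -3364884 + 252 = -3364632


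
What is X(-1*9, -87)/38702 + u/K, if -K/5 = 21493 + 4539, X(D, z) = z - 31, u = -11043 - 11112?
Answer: 84208393/503745232 ≈ 0.16716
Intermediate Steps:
u = -22155
X(D, z) = -31 + z
K = -130160 (K = -5*(21493 + 4539) = -5*26032 = -130160)
X(-1*9, -87)/38702 + u/K = (-31 - 87)/38702 - 22155/(-130160) = -118*1/38702 - 22155*(-1/130160) = -59/19351 + 4431/26032 = 84208393/503745232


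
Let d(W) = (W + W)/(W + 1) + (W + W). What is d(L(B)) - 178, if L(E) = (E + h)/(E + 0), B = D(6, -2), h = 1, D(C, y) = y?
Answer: -529/3 ≈ -176.33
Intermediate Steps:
B = -2
L(E) = (1 + E)/E (L(E) = (E + 1)/(E + 0) = (1 + E)/E)
d(W) = 2*W + 2*W/(1 + W) (d(W) = (2*W)/(1 + W) + 2*W = 2*W/(1 + W) + 2*W = 2*W + 2*W/(1 + W))
d(L(B)) - 178 = 2*((1 - 2)/(-2))*(2 + (1 - 2)/(-2))/(1 + (1 - 2)/(-2)) - 178 = 2*(-1/2*(-1))*(2 - 1/2*(-1))/(1 - 1/2*(-1)) - 178 = 2*(1/2)*(2 + 1/2)/(1 + 1/2) - 178 = 2*(1/2)*(5/2)/(3/2) - 178 = 2*(1/2)*(2/3)*(5/2) - 178 = 5/3 - 178 = -529/3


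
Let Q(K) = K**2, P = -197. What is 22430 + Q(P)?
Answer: 61239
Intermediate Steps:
22430 + Q(P) = 22430 + (-197)**2 = 22430 + 38809 = 61239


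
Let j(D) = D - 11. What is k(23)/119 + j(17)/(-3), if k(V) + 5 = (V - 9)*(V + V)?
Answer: 401/119 ≈ 3.3697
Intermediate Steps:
j(D) = -11 + D
k(V) = -5 + 2*V*(-9 + V) (k(V) = -5 + (V - 9)*(V + V) = -5 + (-9 + V)*(2*V) = -5 + 2*V*(-9 + V))
k(23)/119 + j(17)/(-3) = (-5 - 18*23 + 2*23**2)/119 + (-11 + 17)/(-3) = (-5 - 414 + 2*529)*(1/119) + 6*(-1/3) = (-5 - 414 + 1058)*(1/119) - 2 = 639*(1/119) - 2 = 639/119 - 2 = 401/119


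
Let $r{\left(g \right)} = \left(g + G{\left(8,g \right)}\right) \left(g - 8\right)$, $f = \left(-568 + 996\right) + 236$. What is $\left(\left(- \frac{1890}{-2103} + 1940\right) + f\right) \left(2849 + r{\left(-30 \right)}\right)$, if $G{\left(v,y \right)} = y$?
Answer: $\frac{9365728386}{701} \approx 1.3361 \cdot 10^{7}$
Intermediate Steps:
$f = 664$ ($f = 428 + 236 = 664$)
$r{\left(g \right)} = 2 g \left(-8 + g\right)$ ($r{\left(g \right)} = \left(g + g\right) \left(g - 8\right) = 2 g \left(-8 + g\right)$)
$\left(\left(- \frac{1890}{-2103} + 1940\right) + f\right) \left(2849 + r{\left(-30 \right)}\right) = \left(\left(- \frac{1890}{-2103} + 1940\right) + 664\right) \left(2849 + 2 \left(-30\right) \left(-8 - 30\right)\right) = \left(\left(\left(-1890\right) \left(- \frac{1}{2103}\right) + 1940\right) + 664\right) \left(2849 + 2 \left(-30\right) \left(-38\right)\right) = \left(\left(\frac{630}{701} + 1940\right) + 664\right) \left(2849 + 2280\right) = \left(\frac{1360570}{701} + 664\right) 5129 = \frac{1826034}{701} \cdot 5129 = \frac{9365728386}{701}$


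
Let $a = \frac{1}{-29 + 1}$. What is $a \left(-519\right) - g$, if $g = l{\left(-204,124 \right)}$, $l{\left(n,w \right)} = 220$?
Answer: $- \frac{5641}{28} \approx -201.46$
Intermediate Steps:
$a = - \frac{1}{28}$ ($a = \frac{1}{-28} = - \frac{1}{28} \approx -0.035714$)
$g = 220$
$a \left(-519\right) - g = \left(- \frac{1}{28}\right) \left(-519\right) - 220 = \frac{519}{28} - 220 = - \frac{5641}{28}$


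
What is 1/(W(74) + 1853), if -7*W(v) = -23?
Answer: 7/12994 ≈ 0.00053871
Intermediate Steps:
W(v) = 23/7 (W(v) = -⅐*(-23) = 23/7)
1/(W(74) + 1853) = 1/(23/7 + 1853) = 1/(12994/7) = 7/12994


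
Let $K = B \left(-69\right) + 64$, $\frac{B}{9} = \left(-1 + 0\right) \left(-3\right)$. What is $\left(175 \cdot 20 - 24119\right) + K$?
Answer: $-22418$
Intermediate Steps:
$B = 27$ ($B = 9 \left(-1 + 0\right) \left(-3\right) = 9 \left(\left(-1\right) \left(-3\right)\right) = 9 \cdot 3 = 27$)
$K = -1799$ ($K = 27 \left(-69\right) + 64 = -1863 + 64 = -1799$)
$\left(175 \cdot 20 - 24119\right) + K = \left(175 \cdot 20 - 24119\right) - 1799 = \left(3500 - 24119\right) - 1799 = -20619 - 1799 = -22418$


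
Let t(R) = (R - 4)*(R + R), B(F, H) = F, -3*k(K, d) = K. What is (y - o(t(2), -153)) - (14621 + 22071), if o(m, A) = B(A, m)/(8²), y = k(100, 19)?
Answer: -7050805/192 ≈ -36723.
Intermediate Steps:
k(K, d) = -K/3
y = -100/3 (y = -⅓*100 = -100/3 ≈ -33.333)
t(R) = 2*R*(-4 + R) (t(R) = (-4 + R)*(2*R) = 2*R*(-4 + R))
o(m, A) = A/64 (o(m, A) = A/(8²) = A/64)
(y - o(t(2), -153)) - (14621 + 22071) = (-100/3 - (-153)/64) - (14621 + 22071) = (-100/3 - 1*(-153/64)) - 1*36692 = (-100/3 + 153/64) - 36692 = -5941/192 - 36692 = -7050805/192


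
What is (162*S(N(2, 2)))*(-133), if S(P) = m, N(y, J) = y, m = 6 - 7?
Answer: 21546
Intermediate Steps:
m = -1
S(P) = -1
(162*S(N(2, 2)))*(-133) = (162*(-1))*(-133) = -162*(-133) = 21546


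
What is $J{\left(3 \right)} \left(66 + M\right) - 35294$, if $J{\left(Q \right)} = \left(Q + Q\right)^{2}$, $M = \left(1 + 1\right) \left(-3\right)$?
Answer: $-33134$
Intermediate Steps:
$M = -6$ ($M = 2 \left(-3\right) = -6$)
$J{\left(Q \right)} = 4 Q^{2}$ ($J{\left(Q \right)} = \left(2 Q\right)^{2} = 4 Q^{2}$)
$J{\left(3 \right)} \left(66 + M\right) - 35294 = 4 \cdot 3^{2} \left(66 - 6\right) - 35294 = 4 \cdot 9 \cdot 60 - 35294 = 36 \cdot 60 - 35294 = 2160 - 35294 = -33134$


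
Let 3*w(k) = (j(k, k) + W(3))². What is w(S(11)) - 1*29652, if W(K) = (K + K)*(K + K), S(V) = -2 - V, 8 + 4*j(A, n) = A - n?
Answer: -87800/3 ≈ -29267.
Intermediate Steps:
j(A, n) = -2 - n/4 + A/4 (j(A, n) = -2 + (A - n)/4 = -2 + (-n/4 + A/4) = -2 - n/4 + A/4)
W(K) = 4*K² (W(K) = (2*K)*(2*K) = 4*K²)
w(k) = 1156/3 (w(k) = ((-2 - k/4 + k/4) + 4*3²)²/3 = (-2 + 4*9)²/3 = (-2 + 36)²/3 = (⅓)*34² = (⅓)*1156 = 1156/3)
w(S(11)) - 1*29652 = 1156/3 - 1*29652 = 1156/3 - 29652 = -87800/3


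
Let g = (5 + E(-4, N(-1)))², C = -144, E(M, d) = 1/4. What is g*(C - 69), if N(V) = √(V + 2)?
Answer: -93933/16 ≈ -5870.8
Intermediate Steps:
N(V) = √(2 + V)
E(M, d) = ¼
g = 441/16 (g = (5 + ¼)² = (21/4)² = 441/16 ≈ 27.563)
g*(C - 69) = 441*(-144 - 69)/16 = (441/16)*(-213) = -93933/16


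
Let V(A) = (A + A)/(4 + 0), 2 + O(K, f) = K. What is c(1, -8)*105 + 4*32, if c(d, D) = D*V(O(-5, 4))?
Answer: 3068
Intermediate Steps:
O(K, f) = -2 + K
V(A) = A/2 (V(A) = (2*A)/4 = (2*A)*(¼) = A/2)
c(d, D) = -7*D/2 (c(d, D) = D*((-2 - 5)/2) = D*((½)*(-7)) = D*(-7/2) = -7*D/2)
c(1, -8)*105 + 4*32 = -7/2*(-8)*105 + 4*32 = 28*105 + 128 = 2940 + 128 = 3068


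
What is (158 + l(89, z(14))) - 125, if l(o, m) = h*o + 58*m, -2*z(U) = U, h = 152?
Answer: 13155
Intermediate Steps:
z(U) = -U/2
l(o, m) = 58*m + 152*o (l(o, m) = 152*o + 58*m = 58*m + 152*o)
(158 + l(89, z(14))) - 125 = (158 + (58*(-½*14) + 152*89)) - 125 = (158 + (58*(-7) + 13528)) - 125 = (158 + (-406 + 13528)) - 125 = (158 + 13122) - 125 = 13280 - 125 = 13155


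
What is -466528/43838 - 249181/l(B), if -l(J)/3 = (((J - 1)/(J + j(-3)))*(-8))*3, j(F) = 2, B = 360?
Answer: -991600203295/283281156 ≈ -3500.4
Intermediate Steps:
l(J) = 72*(-1 + J)/(2 + J) (l(J) = -3*((J - 1)/(J + 2))*(-8)*3 = -3*((-1 + J)/(2 + J))*(-8)*3 = -3*(-8*(-1 + J)/(2 + J))*3 = -(-72)*(-1 + J)/(2 + J) = 72*(-1 + J)/(2 + J))
-466528/43838 - 249181/l(B) = -466528/43838 - 249181*(2 + 360)/(72*(-1 + 360)) = -466528*1/43838 - 249181/(72*359/362) = -233264/21919 - 249181/(72*(1/362)*359) = -233264/21919 - 249181/12924/181 = -233264/21919 - 249181*181/12924 = -233264/21919 - 45101761/12924 = -991600203295/283281156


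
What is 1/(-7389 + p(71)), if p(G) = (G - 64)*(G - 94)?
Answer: -1/7550 ≈ -0.00013245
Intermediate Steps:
p(G) = (-94 + G)*(-64 + G) (p(G) = (-64 + G)*(-94 + G) = (-94 + G)*(-64 + G))
1/(-7389 + p(71)) = 1/(-7389 + (6016 + 71² - 158*71)) = 1/(-7389 + (6016 + 5041 - 11218)) = 1/(-7389 - 161) = 1/(-7550) = -1/7550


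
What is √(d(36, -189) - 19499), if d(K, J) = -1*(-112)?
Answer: I*√19387 ≈ 139.24*I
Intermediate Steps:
d(K, J) = 112
√(d(36, -189) - 19499) = √(112 - 19499) = √(-19387) = I*√19387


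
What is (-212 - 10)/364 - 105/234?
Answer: -289/273 ≈ -1.0586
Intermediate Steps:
(-212 - 10)/364 - 105/234 = -222*1/364 - 105*1/234 = -111/182 - 35/78 = -289/273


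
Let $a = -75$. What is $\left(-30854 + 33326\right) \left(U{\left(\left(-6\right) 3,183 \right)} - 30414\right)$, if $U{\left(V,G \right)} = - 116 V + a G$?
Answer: $-103950072$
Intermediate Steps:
$U{\left(V,G \right)} = - 116 V - 75 G$
$\left(-30854 + 33326\right) \left(U{\left(\left(-6\right) 3,183 \right)} - 30414\right) = \left(-30854 + 33326\right) \left(\left(- 116 \left(\left(-6\right) 3\right) - 13725\right) - 30414\right) = 2472 \left(\left(\left(-116\right) \left(-18\right) - 13725\right) - 30414\right) = 2472 \left(\left(2088 - 13725\right) - 30414\right) = 2472 \left(-11637 - 30414\right) = 2472 \left(-42051\right) = -103950072$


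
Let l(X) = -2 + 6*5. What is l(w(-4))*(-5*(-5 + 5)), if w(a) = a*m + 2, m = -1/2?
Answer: 0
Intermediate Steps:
m = -½ (m = -1*½ = -½ ≈ -0.50000)
w(a) = 2 - a/2 (w(a) = a*(-½) + 2 = -a/2 + 2 = 2 - a/2)
l(X) = 28 (l(X) = -2 + 30 = 28)
l(w(-4))*(-5*(-5 + 5)) = 28*(-5*(-5 + 5)) = 28*(-5*0) = 28*0 = 0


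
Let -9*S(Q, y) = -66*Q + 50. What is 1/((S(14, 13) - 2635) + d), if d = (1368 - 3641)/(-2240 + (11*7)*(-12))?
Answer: -28476/72248467 ≈ -0.00039414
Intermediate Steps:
S(Q, y) = -50/9 + 22*Q/3 (S(Q, y) = -(-66*Q + 50)/9 = -(50 - 66*Q)/9 = -50/9 + 22*Q/3)
d = 2273/3164 (d = -2273/(-2240 + 77*(-12)) = -2273/(-2240 - 924) = -2273/(-3164) = -2273*(-1/3164) = 2273/3164 ≈ 0.71839)
1/((S(14, 13) - 2635) + d) = 1/(((-50/9 + (22/3)*14) - 2635) + 2273/3164) = 1/(((-50/9 + 308/3) - 2635) + 2273/3164) = 1/((874/9 - 2635) + 2273/3164) = 1/(-22841/9 + 2273/3164) = 1/(-72248467/28476) = -28476/72248467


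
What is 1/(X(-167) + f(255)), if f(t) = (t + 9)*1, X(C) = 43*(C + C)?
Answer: -1/14098 ≈ -7.0932e-5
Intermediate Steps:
X(C) = 86*C (X(C) = 43*(2*C) = 86*C)
f(t) = 9 + t (f(t) = (9 + t)*1 = 9 + t)
1/(X(-167) + f(255)) = 1/(86*(-167) + (9 + 255)) = 1/(-14362 + 264) = 1/(-14098) = -1/14098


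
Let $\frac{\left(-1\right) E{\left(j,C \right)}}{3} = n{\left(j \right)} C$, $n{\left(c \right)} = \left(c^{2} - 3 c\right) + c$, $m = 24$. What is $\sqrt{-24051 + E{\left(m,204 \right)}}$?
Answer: $i \sqrt{347187} \approx 589.23 i$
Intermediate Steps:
$n{\left(c \right)} = c^{2} - 2 c$
$E{\left(j,C \right)} = - 3 C j \left(-2 + j\right)$ ($E{\left(j,C \right)} = - 3 j \left(-2 + j\right) C = - 3 C j \left(-2 + j\right)$)
$\sqrt{-24051 + E{\left(m,204 \right)}} = \sqrt{-24051 + 3 \cdot 204 \cdot 24 \left(2 - 24\right)} = \sqrt{-24051 + 3 \cdot 204 \cdot 24 \left(-22\right)} = \sqrt{-24051 - 323136} = \sqrt{-347187} = i \sqrt{347187}$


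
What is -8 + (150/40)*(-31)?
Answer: -497/4 ≈ -124.25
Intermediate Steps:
-8 + (150/40)*(-31) = -8 + (150*(1/40))*(-31) = -8 + (15/4)*(-31) = -8 - 465/4 = -497/4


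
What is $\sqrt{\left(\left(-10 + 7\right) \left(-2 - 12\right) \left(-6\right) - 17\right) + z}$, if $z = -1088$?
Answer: $i \sqrt{1357} \approx 36.837 i$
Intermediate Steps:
$\sqrt{\left(\left(-10 + 7\right) \left(-2 - 12\right) \left(-6\right) - 17\right) + z} = \sqrt{\left(\left(-10 + 7\right) \left(-2 - 12\right) \left(-6\right) - 17\right) - 1088} = \sqrt{\left(\left(-3\right) \left(-14\right) \left(-6\right) - 17\right) - 1088} = \sqrt{\left(42 \left(-6\right) - 17\right) - 1088} = \sqrt{\left(-252 - 17\right) - 1088} = \sqrt{-269 - 1088} = \sqrt{-1357} = i \sqrt{1357}$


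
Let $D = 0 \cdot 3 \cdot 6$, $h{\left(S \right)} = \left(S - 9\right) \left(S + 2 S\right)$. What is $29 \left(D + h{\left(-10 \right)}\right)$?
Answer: $16530$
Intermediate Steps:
$h{\left(S \right)} = 3 S \left(-9 + S\right)$ ($h{\left(S \right)} = \left(-9 + S\right) 3 S = 3 S \left(-9 + S\right)$)
$D = 0$ ($D = 0 \cdot 6 = 0$)
$29 \left(D + h{\left(-10 \right)}\right) = 29 \left(0 + 3 \left(-10\right) \left(-9 - 10\right)\right) = 29 \left(0 + 3 \left(-10\right) \left(-19\right)\right) = 29 \left(0 + 570\right) = 29 \cdot 570 = 16530$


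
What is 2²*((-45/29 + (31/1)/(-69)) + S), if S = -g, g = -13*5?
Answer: 504244/2001 ≈ 252.00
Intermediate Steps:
g = -65
S = 65 (S = -1*(-65) = 65)
2²*((-45/29 + (31/1)/(-69)) + S) = 2²*((-45/29 + (31/1)/(-69)) + 65) = 4*((-45*1/29 + (31*1)*(-1/69)) + 65) = 4*((-45/29 + 31*(-1/69)) + 65) = 4*((-45/29 - 31/69) + 65) = 4*(-4004/2001 + 65) = 4*(126061/2001) = 504244/2001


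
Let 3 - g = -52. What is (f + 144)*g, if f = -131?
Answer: 715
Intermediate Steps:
g = 55 (g = 3 - 1*(-52) = 3 + 52 = 55)
(f + 144)*g = (-131 + 144)*55 = 13*55 = 715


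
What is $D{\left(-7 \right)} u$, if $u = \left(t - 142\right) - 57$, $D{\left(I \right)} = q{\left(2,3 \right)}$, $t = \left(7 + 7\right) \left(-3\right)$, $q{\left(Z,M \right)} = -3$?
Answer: $723$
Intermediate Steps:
$t = -42$ ($t = 14 \left(-3\right) = -42$)
$D{\left(I \right)} = -3$
$u = -241$ ($u = \left(-42 - 142\right) - 57 = -184 - 57 = -241$)
$D{\left(-7 \right)} u = \left(-3\right) \left(-241\right) = 723$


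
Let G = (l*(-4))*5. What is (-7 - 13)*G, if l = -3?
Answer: -1200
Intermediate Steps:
G = 60 (G = -3*(-4)*5 = 12*5 = 60)
(-7 - 13)*G = (-7 - 13)*60 = -20*60 = -1200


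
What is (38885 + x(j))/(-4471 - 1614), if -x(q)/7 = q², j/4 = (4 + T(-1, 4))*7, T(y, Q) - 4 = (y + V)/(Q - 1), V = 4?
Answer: 405643/6085 ≈ 66.663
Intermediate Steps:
T(y, Q) = 4 + (4 + y)/(-1 + Q) (T(y, Q) = 4 + (y + 4)/(Q - 1) = 4 + (4 + y)/(-1 + Q))
j = 252 (j = 4*((4 + (-1 + 4*4)/(-1 + 4))*7) = 4*((4 + (-1 + 16)/3)*7) = 4*((4 + (⅓)*15)*7) = 4*((4 + 5)*7) = 4*(9*7) = 4*63 = 252)
x(q) = -7*q²
(38885 + x(j))/(-4471 - 1614) = (38885 - 7*252²)/(-4471 - 1614) = (38885 - 7*63504)/(-6085) = (38885 - 444528)*(-1/6085) = -405643*(-1/6085) = 405643/6085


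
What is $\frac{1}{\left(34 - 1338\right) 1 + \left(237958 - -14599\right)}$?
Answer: $\frac{1}{251253} \approx 3.9801 \cdot 10^{-6}$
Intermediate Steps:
$\frac{1}{\left(34 - 1338\right) 1 + \left(237958 - -14599\right)} = \frac{1}{\left(34 - 1338\right) 1 + \left(237958 + 14599\right)} = \frac{1}{\left(-1304\right) 1 + 252557} = \frac{1}{-1304 + 252557} = \frac{1}{251253}$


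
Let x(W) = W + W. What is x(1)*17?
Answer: 34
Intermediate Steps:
x(W) = 2*W
x(1)*17 = (2*1)*17 = 2*17 = 34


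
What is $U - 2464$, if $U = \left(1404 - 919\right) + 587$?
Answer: $-1392$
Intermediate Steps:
$U = 1072$ ($U = 485 + 587 = 1072$)
$U - 2464 = 1072 - 2464 = -1392$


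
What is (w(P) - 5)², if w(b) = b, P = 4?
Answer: 1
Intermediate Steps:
(w(P) - 5)² = (4 - 5)² = (-1)² = 1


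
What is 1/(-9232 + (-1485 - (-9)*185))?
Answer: -1/9052 ≈ -0.00011047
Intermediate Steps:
1/(-9232 + (-1485 - (-9)*185)) = 1/(-9232 + (-1485 - 1*(-1665))) = 1/(-9232 + (-1485 + 1665)) = 1/(-9232 + 180) = 1/(-9052) = -1/9052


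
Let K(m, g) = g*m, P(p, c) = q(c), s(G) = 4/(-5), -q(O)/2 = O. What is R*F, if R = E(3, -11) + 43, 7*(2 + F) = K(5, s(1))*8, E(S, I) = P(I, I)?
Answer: -2990/7 ≈ -427.14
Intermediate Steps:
q(O) = -2*O
s(G) = -⅘ (s(G) = 4*(-⅕) = -⅘)
P(p, c) = -2*c
E(S, I) = -2*I
F = -46/7 (F = -2 + (-⅘*5*8)/7 = -2 + (-4*8)/7 = -2 + (⅐)*(-32) = -2 - 32/7 = -46/7 ≈ -6.5714)
R = 65 (R = -2*(-11) + 43 = 22 + 43 = 65)
R*F = 65*(-46/7) = -2990/7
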